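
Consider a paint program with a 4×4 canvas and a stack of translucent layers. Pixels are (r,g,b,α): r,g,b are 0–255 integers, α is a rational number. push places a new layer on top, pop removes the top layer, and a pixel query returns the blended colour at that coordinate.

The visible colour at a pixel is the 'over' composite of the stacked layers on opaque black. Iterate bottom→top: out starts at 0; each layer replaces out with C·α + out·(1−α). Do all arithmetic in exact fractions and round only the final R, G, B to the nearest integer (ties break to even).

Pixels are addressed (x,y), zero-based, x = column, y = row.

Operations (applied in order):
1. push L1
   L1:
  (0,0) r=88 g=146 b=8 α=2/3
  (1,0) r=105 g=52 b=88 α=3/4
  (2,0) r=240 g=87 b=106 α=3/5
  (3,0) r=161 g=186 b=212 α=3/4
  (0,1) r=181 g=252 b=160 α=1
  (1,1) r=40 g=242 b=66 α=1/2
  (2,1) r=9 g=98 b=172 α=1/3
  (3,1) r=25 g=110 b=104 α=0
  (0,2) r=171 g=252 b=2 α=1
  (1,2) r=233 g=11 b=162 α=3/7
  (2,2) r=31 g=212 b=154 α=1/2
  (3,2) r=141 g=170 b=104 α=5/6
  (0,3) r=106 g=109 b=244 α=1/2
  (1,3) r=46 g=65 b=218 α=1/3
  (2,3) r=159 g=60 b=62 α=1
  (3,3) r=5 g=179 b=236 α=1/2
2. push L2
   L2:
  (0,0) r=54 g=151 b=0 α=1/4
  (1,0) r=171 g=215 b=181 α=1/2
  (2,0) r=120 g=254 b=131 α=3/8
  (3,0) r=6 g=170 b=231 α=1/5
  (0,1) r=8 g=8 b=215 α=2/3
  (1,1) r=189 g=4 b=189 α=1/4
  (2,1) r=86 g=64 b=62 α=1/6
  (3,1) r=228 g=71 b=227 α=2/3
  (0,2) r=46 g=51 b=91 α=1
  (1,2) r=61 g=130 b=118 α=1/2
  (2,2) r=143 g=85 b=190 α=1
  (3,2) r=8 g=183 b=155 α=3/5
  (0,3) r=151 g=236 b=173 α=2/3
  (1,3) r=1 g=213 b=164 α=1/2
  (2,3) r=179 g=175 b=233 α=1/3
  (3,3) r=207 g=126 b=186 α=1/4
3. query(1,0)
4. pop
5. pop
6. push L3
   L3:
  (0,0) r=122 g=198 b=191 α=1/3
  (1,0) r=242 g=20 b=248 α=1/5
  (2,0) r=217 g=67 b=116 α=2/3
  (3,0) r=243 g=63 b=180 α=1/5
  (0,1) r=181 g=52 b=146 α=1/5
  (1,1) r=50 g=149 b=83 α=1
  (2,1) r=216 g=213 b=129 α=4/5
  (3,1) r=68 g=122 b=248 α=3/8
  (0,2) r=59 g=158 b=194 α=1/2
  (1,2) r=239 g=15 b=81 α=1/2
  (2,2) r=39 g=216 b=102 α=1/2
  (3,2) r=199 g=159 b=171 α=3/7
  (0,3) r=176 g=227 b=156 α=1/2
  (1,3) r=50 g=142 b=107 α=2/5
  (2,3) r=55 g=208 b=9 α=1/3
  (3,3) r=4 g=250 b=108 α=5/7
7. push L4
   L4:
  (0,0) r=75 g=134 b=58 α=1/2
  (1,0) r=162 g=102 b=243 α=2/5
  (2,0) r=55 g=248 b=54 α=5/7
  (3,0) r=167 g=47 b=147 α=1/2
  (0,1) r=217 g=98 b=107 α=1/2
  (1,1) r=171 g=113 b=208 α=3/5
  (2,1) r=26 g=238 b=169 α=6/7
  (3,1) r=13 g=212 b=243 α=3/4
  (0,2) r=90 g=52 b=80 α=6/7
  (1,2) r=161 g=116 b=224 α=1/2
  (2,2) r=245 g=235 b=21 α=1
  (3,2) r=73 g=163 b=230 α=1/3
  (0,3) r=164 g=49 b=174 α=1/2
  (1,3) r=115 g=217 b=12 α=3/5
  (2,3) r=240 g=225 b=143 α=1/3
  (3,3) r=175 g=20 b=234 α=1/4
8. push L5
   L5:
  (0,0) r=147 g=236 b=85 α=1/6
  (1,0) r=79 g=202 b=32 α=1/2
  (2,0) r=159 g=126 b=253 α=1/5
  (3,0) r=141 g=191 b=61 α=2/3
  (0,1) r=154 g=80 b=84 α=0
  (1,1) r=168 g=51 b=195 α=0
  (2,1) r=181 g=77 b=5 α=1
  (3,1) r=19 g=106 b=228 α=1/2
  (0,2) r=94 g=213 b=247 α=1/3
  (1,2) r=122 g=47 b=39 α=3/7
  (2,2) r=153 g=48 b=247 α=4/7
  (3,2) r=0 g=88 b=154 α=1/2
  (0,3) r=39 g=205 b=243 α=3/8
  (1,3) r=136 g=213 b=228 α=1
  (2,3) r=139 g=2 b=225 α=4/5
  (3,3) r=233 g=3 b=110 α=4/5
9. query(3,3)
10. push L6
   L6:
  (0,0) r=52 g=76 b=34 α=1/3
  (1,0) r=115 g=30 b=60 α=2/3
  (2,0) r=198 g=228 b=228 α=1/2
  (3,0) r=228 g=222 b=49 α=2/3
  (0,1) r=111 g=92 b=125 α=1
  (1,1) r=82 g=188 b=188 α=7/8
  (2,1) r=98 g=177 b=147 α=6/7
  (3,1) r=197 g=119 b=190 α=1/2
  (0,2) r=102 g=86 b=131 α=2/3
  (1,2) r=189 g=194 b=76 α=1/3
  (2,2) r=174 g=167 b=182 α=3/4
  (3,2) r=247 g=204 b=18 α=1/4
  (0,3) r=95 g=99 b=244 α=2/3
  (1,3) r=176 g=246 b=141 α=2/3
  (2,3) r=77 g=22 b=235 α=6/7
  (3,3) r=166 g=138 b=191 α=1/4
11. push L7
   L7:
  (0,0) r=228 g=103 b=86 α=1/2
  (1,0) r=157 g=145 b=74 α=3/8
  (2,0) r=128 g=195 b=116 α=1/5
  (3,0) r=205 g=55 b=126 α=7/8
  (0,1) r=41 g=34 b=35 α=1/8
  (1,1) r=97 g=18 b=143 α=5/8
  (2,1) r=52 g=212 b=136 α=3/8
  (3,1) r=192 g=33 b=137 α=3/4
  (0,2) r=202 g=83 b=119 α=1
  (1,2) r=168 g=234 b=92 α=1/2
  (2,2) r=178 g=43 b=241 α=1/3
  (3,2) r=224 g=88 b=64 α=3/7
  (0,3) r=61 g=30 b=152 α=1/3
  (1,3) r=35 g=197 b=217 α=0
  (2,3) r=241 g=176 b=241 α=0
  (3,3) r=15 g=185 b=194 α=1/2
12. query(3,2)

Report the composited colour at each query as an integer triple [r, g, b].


query (1,0) [L1,L2] — begin 0,0,0
L1 α=3/4: [315/4, 39, 66]
L2 α=1/2: [999/8, 127, 247/2]
rounded: [125, 127, 124]

query (3,3) [L3,L4,L5] — begin 0,0,0
+L3 (α=5/7) → [20/7, 1250/7, 540/7]
+L4 (α=1/4) → [1285/28, 1945/14, 1629/14]
+L5 (α=4/5) → [27381/140, 2113/70, 7789/70]
= [196, 30, 111]

at x=3,y=2 over L3,L4,L5,L6,L7:
+L3 (α=3/7) → [597/7, 477/7, 513/7]
+L4 (α=1/3) → [1705/21, 2095/21, 2636/21]
+L5 (α=1/2) → [1705/42, 3943/42, 2935/21]
+L6 (α=1/4) → [5163/56, 6799/56, 3061/28]
+L7 (α=3/7) → [14571/98, 10495/98, 4405/49]
= [149, 107, 90]


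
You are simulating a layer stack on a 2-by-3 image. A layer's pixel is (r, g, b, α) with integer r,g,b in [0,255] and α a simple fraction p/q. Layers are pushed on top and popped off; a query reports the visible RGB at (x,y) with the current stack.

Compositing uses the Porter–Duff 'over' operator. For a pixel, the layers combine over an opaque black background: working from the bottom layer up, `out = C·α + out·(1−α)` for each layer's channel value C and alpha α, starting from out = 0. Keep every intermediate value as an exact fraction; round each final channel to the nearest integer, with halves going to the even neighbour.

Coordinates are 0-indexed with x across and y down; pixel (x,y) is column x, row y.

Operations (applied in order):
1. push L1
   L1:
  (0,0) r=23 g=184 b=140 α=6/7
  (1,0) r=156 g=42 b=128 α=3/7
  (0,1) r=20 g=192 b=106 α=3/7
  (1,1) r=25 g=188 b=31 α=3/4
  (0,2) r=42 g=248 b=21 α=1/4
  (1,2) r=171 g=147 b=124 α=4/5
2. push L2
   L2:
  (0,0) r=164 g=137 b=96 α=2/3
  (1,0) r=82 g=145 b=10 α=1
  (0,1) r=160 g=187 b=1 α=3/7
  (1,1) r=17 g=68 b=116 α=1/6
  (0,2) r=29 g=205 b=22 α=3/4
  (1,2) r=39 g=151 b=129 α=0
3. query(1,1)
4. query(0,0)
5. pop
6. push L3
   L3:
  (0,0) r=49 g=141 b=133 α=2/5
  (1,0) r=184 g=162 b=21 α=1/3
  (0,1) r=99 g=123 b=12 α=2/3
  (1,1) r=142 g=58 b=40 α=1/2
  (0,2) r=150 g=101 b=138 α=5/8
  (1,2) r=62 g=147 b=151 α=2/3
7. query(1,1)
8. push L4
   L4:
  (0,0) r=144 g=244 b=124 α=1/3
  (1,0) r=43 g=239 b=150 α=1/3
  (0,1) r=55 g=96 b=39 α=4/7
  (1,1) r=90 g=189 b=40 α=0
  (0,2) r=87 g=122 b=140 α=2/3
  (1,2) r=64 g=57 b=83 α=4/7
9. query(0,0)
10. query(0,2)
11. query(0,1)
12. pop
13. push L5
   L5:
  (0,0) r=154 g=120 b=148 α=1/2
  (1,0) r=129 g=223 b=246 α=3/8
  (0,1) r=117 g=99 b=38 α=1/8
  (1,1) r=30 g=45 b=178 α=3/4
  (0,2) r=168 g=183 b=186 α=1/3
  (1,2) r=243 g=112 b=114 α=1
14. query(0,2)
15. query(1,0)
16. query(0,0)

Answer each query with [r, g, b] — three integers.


(1,1) stack=L1,L2; from [0,0,0]:
+L1 (α=3/4) → [75/4, 141, 93/4]
+L2 (α=1/6) → [443/24, 773/6, 929/24]
→ [18, 129, 39]

at x=0,y=0 over L1,L2:
+L1 (α=6/7) → [138/7, 1104/7, 120]
+L2 (α=2/3) → [2434/21, 3022/21, 104]
rounded: [116, 144, 104]

query (1,1) [L1,L3] — begin 0,0,0
+L1 (α=3/4) → [75/4, 141, 93/4]
+L3 (α=1/2) → [643/8, 199/2, 253/8]
= [80, 100, 32]

(0,0) stack=L1,L3,L4; from [0,0,0]:
+L1 (α=6/7) → [138/7, 1104/7, 120]
+L3 (α=2/5) → [220/7, 5286/35, 626/5]
+L4 (α=1/3) → [1448/21, 19112/105, 624/5]
rounded: [69, 182, 125]

at x=0,y=2 over L1,L3,L4:
+L1 (α=1/4) → [21/2, 62, 21/4]
+L3 (α=5/8) → [1563/16, 691/8, 2823/32]
+L4 (α=2/3) → [1449/16, 881/8, 11783/96]
rounded: [91, 110, 123]

query (0,1) [L1,L3,L4] — begin 0,0,0
after L1 α=3/7: [60/7, 576/7, 318/7]
after L3 α=2/3: [482/7, 766/7, 162/7]
after L4 α=4/7: [2986/49, 4986/49, 1578/49]
= [61, 102, 32]

at x=0,y=2 over L1,L3,L5:
after L1 α=1/4: [21/2, 62, 21/4]
after L3 α=5/8: [1563/16, 691/8, 2823/32]
after L5 α=1/3: [969/8, 1423/12, 1933/16]
= [121, 119, 121]

query (1,0) [L1,L3,L5] — begin 0,0,0
+L1 (α=3/7) → [468/7, 18, 384/7]
+L3 (α=1/3) → [2224/21, 66, 305/7]
+L5 (α=3/8) → [19247/168, 999/8, 6691/56]
= [115, 125, 119]

at x=0,y=0 over L1,L3,L5:
+L1 (α=6/7) → [138/7, 1104/7, 120]
+L3 (α=2/5) → [220/7, 5286/35, 626/5]
+L5 (α=1/2) → [649/7, 4743/35, 683/5]
→ [93, 136, 137]


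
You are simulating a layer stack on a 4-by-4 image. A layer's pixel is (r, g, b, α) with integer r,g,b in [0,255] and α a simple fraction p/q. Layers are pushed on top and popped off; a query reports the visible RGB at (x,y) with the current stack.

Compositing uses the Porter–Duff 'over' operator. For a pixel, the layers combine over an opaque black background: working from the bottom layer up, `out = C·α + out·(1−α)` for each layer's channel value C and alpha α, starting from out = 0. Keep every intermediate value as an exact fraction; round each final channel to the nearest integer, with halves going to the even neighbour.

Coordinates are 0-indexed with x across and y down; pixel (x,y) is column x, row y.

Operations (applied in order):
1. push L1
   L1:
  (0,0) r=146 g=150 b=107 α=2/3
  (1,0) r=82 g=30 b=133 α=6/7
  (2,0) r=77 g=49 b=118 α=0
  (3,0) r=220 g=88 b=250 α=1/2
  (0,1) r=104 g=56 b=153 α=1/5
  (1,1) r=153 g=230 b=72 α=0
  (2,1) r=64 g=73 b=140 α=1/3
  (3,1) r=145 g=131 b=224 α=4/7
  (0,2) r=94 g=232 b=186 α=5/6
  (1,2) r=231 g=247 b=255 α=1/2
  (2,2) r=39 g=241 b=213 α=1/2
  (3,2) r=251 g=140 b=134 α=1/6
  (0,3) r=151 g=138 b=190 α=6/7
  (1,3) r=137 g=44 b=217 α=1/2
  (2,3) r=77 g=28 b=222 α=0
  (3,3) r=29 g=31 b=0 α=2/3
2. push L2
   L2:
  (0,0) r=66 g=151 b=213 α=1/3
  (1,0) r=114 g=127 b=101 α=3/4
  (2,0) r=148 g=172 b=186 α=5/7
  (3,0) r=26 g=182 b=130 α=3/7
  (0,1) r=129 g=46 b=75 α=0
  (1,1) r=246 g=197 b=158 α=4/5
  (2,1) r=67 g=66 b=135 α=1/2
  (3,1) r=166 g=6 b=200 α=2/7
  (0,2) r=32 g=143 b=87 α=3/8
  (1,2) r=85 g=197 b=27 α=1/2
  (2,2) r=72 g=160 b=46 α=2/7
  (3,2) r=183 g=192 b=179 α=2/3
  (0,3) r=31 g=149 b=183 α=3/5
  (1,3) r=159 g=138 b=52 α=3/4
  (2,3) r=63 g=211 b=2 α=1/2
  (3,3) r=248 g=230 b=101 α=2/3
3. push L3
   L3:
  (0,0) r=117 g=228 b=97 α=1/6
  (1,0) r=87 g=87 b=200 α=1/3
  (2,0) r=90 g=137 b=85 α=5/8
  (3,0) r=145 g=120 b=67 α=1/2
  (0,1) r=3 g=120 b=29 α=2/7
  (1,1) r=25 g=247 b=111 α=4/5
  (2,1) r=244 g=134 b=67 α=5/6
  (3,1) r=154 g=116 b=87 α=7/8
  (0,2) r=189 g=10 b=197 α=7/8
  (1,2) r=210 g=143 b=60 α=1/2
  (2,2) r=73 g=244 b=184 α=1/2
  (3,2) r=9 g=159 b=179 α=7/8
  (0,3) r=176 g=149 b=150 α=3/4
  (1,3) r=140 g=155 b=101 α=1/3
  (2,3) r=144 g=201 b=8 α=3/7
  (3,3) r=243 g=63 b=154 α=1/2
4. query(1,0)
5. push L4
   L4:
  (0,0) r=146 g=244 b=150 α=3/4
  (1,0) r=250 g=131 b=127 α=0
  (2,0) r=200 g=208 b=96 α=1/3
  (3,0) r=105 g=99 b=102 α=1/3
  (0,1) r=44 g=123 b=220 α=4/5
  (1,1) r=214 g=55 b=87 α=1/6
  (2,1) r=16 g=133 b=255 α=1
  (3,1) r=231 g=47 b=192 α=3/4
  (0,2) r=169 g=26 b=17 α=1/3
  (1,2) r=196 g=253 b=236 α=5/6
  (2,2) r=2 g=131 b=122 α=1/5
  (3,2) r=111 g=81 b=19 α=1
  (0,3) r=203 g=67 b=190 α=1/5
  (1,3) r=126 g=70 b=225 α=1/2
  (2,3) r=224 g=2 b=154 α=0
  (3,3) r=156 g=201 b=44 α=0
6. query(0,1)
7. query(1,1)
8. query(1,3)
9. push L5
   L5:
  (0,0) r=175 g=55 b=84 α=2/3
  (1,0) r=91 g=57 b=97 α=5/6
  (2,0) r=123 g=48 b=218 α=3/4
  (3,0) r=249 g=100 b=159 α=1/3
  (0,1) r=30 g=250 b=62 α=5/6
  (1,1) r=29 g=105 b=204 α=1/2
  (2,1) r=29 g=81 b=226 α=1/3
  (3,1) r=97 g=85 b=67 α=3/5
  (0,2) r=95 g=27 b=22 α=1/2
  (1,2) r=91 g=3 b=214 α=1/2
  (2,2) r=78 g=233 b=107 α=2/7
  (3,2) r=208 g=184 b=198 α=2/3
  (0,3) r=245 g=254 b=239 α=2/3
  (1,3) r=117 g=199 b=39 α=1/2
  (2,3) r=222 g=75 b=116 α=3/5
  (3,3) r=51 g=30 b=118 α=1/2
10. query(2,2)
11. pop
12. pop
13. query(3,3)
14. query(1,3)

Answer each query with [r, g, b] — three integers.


query (1,0) [L1,L2,L3] — begin 0,0,0
L1 α=6/7: [492/7, 180/7, 114]
L2 α=3/4: [1443/14, 2847/28, 417/4]
L3 α=1/3: [684/7, 1355/14, 817/6]
= [98, 97, 136]

at x=0,y=1 over L1,L2,L3,L4:
L1 α=1/5: [104/5, 56/5, 153/5]
L2 α=0: [104/5, 56/5, 153/5]
L3 α=2/7: [110/7, 296/7, 211/7]
L4 α=4/5: [1342/35, 748/7, 6371/35]
rounded: [38, 107, 182]

at x=1,y=1 over L1,L2,L3,L4:
L1 α=0: [0, 0, 0]
L2 α=4/5: [984/5, 788/5, 632/5]
L3 α=4/5: [1484/25, 5728/25, 2852/25]
L4 α=1/6: [1277/15, 2001/10, 3287/30]
→ [85, 200, 110]

(1,3) stack=L1,L2,L3,L4; from [0,0,0]:
L1 α=1/2: [137/2, 22, 217/2]
L2 α=3/4: [1091/8, 109, 529/8]
L3 α=1/3: [1651/12, 373/3, 311/4]
L4 α=1/2: [3163/24, 583/6, 1211/8]
rounded: [132, 97, 151]

at x=2,y=2 over L1,L2,L3,L4,L5:
after L1 α=1/2: [39/2, 241/2, 213/2]
after L2 α=2/7: [69/2, 1845/14, 1249/14]
after L3 α=1/2: [215/4, 5261/28, 3825/28]
after L4 α=1/5: [217/5, 6178/35, 4679/35]
after L5 α=2/7: [373/7, 9440/49, 6177/49]
→ [53, 193, 126]

at x=3,y=3 over L1,L2,L3:
L1 α=2/3: [58/3, 62/3, 0]
L2 α=2/3: [1546/9, 1442/9, 202/3]
L3 α=1/2: [3733/18, 2009/18, 332/3]
= [207, 112, 111]

(1,3) stack=L1,L2,L3; from [0,0,0]:
+L1 (α=1/2) → [137/2, 22, 217/2]
+L2 (α=3/4) → [1091/8, 109, 529/8]
+L3 (α=1/3) → [1651/12, 373/3, 311/4]
= [138, 124, 78]


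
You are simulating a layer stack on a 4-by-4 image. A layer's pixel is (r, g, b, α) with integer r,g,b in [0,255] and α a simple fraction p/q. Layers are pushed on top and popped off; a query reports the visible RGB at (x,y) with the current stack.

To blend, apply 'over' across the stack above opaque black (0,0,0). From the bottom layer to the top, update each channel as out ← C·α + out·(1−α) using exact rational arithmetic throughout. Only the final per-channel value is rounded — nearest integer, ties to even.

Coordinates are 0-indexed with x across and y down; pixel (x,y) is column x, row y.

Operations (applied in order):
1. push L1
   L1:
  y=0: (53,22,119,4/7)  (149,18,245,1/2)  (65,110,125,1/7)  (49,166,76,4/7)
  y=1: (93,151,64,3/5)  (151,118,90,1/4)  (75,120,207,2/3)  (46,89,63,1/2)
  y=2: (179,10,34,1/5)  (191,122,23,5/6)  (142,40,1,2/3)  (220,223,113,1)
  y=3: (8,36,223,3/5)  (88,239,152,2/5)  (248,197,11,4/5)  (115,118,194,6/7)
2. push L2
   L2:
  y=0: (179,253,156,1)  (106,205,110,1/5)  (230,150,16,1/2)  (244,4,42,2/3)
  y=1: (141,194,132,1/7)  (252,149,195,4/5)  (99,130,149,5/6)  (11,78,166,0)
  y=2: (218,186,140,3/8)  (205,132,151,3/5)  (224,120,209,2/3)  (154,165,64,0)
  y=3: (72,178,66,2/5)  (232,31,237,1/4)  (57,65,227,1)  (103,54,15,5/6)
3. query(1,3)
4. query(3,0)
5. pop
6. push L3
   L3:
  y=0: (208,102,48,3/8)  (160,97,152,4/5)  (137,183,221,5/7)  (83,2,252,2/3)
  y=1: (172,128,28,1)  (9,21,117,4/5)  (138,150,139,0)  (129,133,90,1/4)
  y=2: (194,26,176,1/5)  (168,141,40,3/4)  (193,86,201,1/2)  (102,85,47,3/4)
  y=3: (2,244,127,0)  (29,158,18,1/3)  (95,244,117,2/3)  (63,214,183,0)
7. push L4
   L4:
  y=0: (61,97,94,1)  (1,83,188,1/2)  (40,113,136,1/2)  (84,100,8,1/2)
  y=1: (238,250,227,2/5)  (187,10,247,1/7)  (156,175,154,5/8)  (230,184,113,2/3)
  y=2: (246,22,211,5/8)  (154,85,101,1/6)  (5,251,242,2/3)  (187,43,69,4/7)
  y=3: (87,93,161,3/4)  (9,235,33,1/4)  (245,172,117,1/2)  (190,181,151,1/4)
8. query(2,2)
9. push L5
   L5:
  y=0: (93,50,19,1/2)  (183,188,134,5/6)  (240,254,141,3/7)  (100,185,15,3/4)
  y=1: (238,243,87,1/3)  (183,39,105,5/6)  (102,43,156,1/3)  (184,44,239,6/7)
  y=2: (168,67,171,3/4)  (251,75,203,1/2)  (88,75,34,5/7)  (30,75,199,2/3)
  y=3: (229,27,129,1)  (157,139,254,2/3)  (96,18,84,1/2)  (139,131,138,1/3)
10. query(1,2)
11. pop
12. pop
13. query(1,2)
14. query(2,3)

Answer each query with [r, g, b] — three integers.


(1,3) stack=L1,L2; from [0,0,0]:
+L1 (α=2/5) → [176/5, 478/5, 304/5]
+L2 (α=1/4) → [422/5, 1589/20, 2097/20]
rounded: [84, 79, 105]

at x=3,y=0 over L1,L2:
L1 α=4/7: [28, 664/7, 304/7]
L2 α=2/3: [172, 240/7, 892/21]
→ [172, 34, 42]

(2,2) stack=L1,L3,L4; from [0,0,0]:
L1 α=2/3: [284/3, 80/3, 2/3]
L3 α=1/2: [863/6, 169/3, 605/6]
L4 α=2/3: [923/18, 1675/9, 3509/18]
= [51, 186, 195]

(1,2) stack=L1,L3,L4,L5; from [0,0,0]:
L1 α=5/6: [955/6, 305/3, 115/6]
L3 α=3/4: [3979/24, 787/6, 835/24]
L4 α=1/6: [23591/144, 4445/36, 6599/144]
L5 α=1/2: [59735/288, 7145/72, 35831/288]
rounded: [207, 99, 124]

at x=1,y=2 over L1,L3:
+L1 (α=5/6) → [955/6, 305/3, 115/6]
+L3 (α=3/4) → [3979/24, 787/6, 835/24]
→ [166, 131, 35]

(2,3) stack=L1,L3; from [0,0,0]:
after L1 α=4/5: [992/5, 788/5, 44/5]
after L3 α=2/3: [1942/15, 1076/5, 1214/15]
→ [129, 215, 81]


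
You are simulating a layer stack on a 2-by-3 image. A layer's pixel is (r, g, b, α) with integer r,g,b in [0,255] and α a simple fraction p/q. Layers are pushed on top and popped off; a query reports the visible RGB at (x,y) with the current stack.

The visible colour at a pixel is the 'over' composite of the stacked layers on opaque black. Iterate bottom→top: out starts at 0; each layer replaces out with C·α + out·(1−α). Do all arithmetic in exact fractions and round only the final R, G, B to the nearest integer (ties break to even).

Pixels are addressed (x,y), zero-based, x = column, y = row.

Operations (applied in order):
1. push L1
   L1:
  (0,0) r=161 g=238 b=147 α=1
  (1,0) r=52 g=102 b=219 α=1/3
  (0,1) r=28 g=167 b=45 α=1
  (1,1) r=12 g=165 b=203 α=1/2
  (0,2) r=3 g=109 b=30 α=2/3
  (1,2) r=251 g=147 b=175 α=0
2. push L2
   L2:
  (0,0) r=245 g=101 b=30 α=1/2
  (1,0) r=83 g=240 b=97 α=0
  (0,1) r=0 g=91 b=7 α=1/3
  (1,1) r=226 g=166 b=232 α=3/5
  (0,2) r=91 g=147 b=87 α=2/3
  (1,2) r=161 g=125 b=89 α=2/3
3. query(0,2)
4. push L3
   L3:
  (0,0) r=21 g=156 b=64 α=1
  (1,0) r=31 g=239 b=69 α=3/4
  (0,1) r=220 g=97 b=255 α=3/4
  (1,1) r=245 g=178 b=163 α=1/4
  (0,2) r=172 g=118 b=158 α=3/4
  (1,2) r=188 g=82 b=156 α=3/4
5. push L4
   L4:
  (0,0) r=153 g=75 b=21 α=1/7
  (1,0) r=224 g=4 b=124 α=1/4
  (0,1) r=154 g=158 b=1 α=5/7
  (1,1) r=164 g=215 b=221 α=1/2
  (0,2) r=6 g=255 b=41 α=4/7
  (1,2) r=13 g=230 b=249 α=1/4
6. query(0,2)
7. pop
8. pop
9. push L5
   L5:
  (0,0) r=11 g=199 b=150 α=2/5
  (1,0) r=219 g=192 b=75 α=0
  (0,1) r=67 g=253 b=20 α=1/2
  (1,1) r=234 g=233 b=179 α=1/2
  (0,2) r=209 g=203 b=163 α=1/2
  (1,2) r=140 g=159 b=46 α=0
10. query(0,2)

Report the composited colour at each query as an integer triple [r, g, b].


at x=0,y=2 over L1,L2:
after L1 α=2/3: [2, 218/3, 20]
after L2 α=2/3: [184/3, 1100/9, 194/3]
= [61, 122, 65]

query (0,2) [L1,L2,L3,L4] — begin 0,0,0
after L1 α=2/3: [2, 218/3, 20]
after L2 α=2/3: [184/3, 1100/9, 194/3]
after L3 α=3/4: [433/3, 2143/18, 404/3]
after L4 α=4/7: [457/7, 8263/42, 568/7]
= [65, 197, 81]

query (0,2) [L1,L2,L5] — begin 0,0,0
+L1 (α=2/3) → [2, 218/3, 20]
+L2 (α=2/3) → [184/3, 1100/9, 194/3]
+L5 (α=1/2) → [811/6, 2927/18, 683/6]
→ [135, 163, 114]


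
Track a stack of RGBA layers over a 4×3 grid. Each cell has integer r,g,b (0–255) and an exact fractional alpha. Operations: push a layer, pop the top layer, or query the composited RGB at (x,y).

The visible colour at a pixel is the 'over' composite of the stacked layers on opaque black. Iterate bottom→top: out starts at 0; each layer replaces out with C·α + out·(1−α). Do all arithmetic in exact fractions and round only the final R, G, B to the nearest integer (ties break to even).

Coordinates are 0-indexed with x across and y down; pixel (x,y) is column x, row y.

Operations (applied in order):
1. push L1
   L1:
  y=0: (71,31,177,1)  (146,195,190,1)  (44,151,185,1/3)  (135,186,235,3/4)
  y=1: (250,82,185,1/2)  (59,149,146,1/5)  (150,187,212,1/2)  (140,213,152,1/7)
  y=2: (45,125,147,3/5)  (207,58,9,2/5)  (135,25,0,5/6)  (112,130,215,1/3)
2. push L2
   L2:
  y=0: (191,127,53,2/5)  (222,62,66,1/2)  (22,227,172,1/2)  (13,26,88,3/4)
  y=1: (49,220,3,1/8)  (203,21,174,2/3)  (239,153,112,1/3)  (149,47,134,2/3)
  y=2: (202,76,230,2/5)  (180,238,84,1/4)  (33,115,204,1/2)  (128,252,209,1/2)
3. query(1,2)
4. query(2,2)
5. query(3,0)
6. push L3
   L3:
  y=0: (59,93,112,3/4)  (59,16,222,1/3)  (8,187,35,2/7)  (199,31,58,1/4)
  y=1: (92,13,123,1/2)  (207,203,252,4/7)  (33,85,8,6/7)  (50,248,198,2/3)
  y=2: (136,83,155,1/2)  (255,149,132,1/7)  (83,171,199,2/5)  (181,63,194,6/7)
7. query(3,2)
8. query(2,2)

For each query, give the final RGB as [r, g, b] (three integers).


at x=1,y=2 over L1,L2:
after L1 α=2/5: [414/5, 116/5, 18/5]
after L2 α=1/4: [1071/10, 769/10, 237/10]
→ [107, 77, 24]

(2,2) stack=L1,L2; from [0,0,0]:
+L1 (α=5/6) → [225/2, 125/6, 0]
+L2 (α=1/2) → [291/4, 815/12, 102]
→ [73, 68, 102]

(3,0) stack=L1,L2; from [0,0,0]:
+L1 (α=3/4) → [405/4, 279/2, 705/4]
+L2 (α=3/4) → [561/16, 435/8, 1761/16]
= [35, 54, 110]

(3,2) stack=L1,L2,L3; from [0,0,0]:
after L1 α=1/3: [112/3, 130/3, 215/3]
after L2 α=1/2: [248/3, 443/3, 421/3]
after L3 α=6/7: [3506/21, 1577/21, 559/3]
→ [167, 75, 186]

at x=2,y=2 over L1,L2,L3:
L1 α=5/6: [225/2, 125/6, 0]
L2 α=1/2: [291/4, 815/12, 102]
L3 α=2/5: [1537/20, 2183/20, 704/5]
→ [77, 109, 141]


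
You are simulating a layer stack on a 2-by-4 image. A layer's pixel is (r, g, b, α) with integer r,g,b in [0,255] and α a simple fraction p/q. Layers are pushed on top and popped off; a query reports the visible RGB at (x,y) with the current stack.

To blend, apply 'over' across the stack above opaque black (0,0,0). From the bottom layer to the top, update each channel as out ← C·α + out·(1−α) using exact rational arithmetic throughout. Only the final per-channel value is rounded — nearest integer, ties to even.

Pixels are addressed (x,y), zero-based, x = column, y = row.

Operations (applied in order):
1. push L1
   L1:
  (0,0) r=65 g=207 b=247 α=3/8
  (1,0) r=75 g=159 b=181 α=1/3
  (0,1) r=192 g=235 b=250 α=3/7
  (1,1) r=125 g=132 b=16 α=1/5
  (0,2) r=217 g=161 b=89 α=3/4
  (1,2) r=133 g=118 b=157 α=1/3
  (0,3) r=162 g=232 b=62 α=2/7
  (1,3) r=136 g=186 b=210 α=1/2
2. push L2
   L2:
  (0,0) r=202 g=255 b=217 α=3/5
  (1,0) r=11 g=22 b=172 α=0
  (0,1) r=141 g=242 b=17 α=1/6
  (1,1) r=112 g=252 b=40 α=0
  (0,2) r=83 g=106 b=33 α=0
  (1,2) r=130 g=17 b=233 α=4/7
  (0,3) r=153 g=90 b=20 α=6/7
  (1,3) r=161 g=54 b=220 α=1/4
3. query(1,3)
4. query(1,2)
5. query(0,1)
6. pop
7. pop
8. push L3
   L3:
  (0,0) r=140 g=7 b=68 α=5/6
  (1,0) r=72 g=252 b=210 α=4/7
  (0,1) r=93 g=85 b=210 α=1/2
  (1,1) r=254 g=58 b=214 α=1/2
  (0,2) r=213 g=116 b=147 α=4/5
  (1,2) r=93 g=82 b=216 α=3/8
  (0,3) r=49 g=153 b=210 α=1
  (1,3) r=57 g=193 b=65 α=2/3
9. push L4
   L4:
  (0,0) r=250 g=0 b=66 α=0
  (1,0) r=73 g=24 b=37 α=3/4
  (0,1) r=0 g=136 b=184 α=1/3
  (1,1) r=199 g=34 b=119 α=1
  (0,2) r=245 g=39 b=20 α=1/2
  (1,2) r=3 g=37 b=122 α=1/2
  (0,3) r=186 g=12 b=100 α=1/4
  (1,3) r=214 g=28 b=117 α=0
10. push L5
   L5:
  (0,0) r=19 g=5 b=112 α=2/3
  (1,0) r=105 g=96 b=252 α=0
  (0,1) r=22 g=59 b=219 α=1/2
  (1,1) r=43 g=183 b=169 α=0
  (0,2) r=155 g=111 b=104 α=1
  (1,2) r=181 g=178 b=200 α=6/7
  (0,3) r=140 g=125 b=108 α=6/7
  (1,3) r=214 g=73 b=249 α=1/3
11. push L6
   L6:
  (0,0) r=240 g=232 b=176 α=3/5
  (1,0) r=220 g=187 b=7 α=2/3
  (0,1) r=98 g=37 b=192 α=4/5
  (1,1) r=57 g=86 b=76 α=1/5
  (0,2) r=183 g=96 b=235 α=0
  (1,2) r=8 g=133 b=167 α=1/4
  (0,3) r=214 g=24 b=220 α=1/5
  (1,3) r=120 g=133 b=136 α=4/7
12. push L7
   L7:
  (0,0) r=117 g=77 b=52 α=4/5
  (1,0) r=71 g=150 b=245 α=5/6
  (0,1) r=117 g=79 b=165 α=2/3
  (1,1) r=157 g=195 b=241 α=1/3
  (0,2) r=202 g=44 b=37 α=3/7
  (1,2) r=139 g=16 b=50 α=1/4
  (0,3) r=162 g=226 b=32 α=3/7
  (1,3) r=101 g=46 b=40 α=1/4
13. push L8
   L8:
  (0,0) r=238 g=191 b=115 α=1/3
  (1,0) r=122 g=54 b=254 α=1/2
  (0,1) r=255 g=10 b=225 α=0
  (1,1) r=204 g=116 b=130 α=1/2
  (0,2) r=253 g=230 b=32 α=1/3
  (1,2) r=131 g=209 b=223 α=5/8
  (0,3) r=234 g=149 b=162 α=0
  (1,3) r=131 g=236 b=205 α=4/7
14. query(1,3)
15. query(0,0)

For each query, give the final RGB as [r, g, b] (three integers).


query (1,3) [L1,L2] — begin 0,0,0
L1 α=1/2: [68, 93, 105]
L2 α=1/4: [365/4, 333/4, 535/4]
rounded: [91, 83, 134]

(1,2) stack=L1,L2; from [0,0,0]:
L1 α=1/3: [133/3, 118/3, 157/3]
L2 α=4/7: [653/7, 186/7, 1089/7]
→ [93, 27, 156]

at x=0,y=1 over L1,L2:
+L1 (α=3/7) → [576/7, 705/7, 750/7]
+L2 (α=1/6) → [1289/14, 5219/42, 3869/42]
→ [92, 124, 92]

query (1,3) [L3,L4,L5,L6,L7,L8] — begin 0,0,0
L3 α=2/3: [38, 386/3, 130/3]
L4 α=0: [38, 386/3, 130/3]
L5 α=1/3: [290/3, 991/9, 1007/9]
L6 α=4/7: [110, 2587/21, 377/3]
L7 α=1/4: [431/4, 2909/28, 417/4]
L8 α=4/7: [3389/28, 35159/196, 4531/28]
rounded: [121, 179, 162]

at x=0,y=0 over L3,L4,L5,L6,L7,L8:
L3 α=5/6: [350/3, 35/6, 170/3]
L4 α=0: [350/3, 35/6, 170/3]
L5 α=2/3: [464/9, 95/18, 842/9]
L6 α=3/5: [7408/45, 6359/45, 6436/45]
L7 α=4/5: [28468/225, 20219/225, 15796/225]
L8 α=1/3: [110486/675, 83413/675, 57467/675]
= [164, 124, 85]


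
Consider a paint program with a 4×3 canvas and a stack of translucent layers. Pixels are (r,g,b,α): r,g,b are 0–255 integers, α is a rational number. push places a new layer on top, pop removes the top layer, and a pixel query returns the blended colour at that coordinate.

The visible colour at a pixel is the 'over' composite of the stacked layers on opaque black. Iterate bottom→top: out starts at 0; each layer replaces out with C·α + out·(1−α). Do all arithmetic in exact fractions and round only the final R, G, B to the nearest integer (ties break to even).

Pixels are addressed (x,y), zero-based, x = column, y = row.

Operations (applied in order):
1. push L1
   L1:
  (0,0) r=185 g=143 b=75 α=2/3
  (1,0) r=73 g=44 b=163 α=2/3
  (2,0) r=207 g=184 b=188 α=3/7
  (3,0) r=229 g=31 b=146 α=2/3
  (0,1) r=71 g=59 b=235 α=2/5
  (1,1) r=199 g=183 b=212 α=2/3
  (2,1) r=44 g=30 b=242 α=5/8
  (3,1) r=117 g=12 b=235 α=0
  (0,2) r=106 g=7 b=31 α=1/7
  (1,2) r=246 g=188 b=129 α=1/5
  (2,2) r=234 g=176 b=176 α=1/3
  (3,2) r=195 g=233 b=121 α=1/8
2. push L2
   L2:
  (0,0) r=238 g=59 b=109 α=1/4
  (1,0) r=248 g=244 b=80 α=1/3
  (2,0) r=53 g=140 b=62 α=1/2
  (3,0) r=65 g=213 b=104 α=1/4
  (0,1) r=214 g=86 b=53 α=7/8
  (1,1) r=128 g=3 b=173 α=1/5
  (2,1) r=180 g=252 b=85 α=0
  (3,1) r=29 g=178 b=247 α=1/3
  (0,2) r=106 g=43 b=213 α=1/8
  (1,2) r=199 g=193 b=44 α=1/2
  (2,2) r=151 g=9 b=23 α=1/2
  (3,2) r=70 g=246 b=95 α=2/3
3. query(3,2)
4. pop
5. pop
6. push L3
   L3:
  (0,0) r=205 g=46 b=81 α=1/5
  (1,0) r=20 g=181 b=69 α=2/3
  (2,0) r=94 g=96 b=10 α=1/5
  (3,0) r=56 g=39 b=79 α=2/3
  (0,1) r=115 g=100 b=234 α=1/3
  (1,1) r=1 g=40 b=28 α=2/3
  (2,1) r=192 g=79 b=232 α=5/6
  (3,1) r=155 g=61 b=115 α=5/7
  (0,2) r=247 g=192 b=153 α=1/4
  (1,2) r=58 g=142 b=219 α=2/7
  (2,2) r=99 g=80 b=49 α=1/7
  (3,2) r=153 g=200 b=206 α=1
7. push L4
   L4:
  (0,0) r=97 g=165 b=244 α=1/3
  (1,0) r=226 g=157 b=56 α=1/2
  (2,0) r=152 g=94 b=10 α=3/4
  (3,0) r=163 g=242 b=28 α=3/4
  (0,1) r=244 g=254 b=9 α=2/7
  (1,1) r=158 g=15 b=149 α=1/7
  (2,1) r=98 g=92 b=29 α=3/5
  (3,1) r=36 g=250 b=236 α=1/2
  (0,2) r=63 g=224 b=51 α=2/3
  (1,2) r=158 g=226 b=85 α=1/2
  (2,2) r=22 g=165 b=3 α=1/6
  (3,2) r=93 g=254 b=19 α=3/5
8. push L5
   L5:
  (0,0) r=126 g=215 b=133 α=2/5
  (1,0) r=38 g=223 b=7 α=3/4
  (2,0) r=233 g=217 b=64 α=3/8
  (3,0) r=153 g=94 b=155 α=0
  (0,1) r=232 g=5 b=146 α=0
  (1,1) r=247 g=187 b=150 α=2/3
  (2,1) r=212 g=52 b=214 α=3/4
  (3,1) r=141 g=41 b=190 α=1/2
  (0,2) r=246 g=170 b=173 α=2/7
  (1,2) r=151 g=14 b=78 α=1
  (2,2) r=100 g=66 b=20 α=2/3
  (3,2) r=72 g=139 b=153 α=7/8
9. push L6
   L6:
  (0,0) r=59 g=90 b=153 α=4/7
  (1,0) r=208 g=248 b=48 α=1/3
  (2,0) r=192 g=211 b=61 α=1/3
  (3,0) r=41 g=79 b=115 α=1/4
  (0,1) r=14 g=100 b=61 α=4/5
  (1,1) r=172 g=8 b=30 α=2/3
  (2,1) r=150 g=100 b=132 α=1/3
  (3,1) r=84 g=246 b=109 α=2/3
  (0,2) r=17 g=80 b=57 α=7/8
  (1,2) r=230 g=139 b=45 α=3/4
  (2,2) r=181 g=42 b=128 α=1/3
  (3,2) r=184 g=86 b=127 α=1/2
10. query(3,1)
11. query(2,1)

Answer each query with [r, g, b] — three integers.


at x=3,y=2 over L1,L2:
+L1 (α=1/8) → [195/8, 233/8, 121/8]
+L2 (α=2/3) → [1315/24, 4169/24, 547/8]
= [55, 174, 68]

at x=3,y=1 over L3,L4,L5,L6:
+L3 (α=5/7) → [775/7, 305/7, 575/7]
+L4 (α=1/2) → [1027/14, 2055/14, 2227/14]
+L5 (α=1/2) → [3001/28, 2629/28, 4887/28]
+L6 (α=2/3) → [7705/84, 16405/84, 10991/84]
→ [92, 195, 131]

at x=2,y=1 over L3,L4,L5,L6:
+L3 (α=5/6) → [160, 395/6, 580/3]
+L4 (α=3/5) → [614/5, 1223/15, 1421/15]
+L5 (α=3/4) → [1897/10, 3563/60, 11051/60]
+L6 (α=1/3) → [2647/15, 6563/90, 15011/90]
rounded: [176, 73, 167]


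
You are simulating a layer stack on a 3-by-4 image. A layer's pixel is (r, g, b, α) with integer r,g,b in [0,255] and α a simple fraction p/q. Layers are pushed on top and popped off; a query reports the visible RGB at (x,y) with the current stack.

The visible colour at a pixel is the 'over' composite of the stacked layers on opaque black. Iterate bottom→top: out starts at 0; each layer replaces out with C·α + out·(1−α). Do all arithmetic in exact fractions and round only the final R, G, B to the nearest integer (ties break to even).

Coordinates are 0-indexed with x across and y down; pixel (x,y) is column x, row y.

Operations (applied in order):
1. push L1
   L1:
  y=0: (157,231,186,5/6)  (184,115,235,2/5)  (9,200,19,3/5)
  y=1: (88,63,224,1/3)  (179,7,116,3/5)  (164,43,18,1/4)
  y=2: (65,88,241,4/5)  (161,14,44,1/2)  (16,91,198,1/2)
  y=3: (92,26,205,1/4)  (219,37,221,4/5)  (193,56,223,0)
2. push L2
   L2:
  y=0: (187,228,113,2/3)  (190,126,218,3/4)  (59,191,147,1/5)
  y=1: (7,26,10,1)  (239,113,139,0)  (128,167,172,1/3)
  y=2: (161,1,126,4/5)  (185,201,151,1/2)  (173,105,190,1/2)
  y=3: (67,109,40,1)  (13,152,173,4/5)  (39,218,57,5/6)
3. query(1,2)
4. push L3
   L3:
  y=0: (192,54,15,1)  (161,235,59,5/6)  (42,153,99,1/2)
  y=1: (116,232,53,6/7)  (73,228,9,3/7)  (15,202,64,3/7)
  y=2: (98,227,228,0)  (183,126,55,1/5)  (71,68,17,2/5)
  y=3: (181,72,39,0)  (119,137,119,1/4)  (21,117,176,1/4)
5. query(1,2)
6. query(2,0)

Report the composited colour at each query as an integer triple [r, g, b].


(1,2) stack=L1,L2; from [0,0,0]:
after L1 α=1/2: [161/2, 7, 22]
after L2 α=1/2: [531/4, 104, 173/2]
rounded: [133, 104, 86]

(1,2) stack=L1,L2,L3; from [0,0,0]:
after L1 α=1/2: [161/2, 7, 22]
after L2 α=1/2: [531/4, 104, 173/2]
after L3 α=1/5: [714/5, 542/5, 401/5]
= [143, 108, 80]

(2,0) stack=L1,L2,L3; from [0,0,0]:
after L1 α=3/5: [27/5, 120, 57/5]
after L2 α=1/5: [403/25, 671/5, 963/25]
after L3 α=1/2: [1453/50, 718/5, 1719/25]
= [29, 144, 69]


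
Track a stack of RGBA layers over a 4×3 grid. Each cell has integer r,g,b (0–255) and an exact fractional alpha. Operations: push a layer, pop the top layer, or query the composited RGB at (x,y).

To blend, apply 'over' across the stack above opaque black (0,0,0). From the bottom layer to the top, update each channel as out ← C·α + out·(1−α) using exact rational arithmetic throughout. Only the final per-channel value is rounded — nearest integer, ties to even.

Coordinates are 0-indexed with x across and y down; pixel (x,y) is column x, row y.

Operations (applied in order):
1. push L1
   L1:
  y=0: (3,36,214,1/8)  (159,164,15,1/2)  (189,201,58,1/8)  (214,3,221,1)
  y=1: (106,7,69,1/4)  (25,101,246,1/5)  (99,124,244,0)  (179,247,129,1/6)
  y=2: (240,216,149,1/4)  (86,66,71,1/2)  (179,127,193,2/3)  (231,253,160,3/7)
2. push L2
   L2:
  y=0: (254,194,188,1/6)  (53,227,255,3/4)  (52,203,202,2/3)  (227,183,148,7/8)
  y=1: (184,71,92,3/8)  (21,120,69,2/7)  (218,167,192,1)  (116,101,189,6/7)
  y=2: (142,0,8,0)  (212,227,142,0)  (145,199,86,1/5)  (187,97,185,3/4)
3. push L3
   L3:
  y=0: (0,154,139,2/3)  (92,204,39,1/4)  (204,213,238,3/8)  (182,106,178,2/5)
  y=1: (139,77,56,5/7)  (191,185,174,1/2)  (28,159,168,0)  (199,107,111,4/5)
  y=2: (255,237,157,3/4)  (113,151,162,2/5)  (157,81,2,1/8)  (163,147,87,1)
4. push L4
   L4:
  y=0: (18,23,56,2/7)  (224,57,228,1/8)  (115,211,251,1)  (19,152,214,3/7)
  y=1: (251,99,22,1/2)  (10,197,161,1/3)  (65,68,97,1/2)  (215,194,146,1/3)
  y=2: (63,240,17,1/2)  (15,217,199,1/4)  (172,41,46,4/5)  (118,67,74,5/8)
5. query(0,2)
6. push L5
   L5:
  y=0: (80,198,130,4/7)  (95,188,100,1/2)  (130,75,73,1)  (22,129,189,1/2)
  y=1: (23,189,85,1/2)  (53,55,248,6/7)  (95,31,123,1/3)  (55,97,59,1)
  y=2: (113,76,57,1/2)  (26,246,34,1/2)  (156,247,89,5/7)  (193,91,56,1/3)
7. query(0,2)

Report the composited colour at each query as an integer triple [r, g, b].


at x=0,y=2 over L1,L2,L3,L4:
after L1 α=1/4: [60, 54, 149/4]
after L2 α=0: [60, 54, 149/4]
after L3 α=3/4: [825/4, 765/4, 2033/16]
after L4 α=1/2: [1077/8, 1725/8, 2305/32]
= [135, 216, 72]

(0,2) stack=L1,L2,L3,L4,L5; from [0,0,0]:
after L1 α=1/4: [60, 54, 149/4]
after L2 α=0: [60, 54, 149/4]
after L3 α=3/4: [825/4, 765/4, 2033/16]
after L4 α=1/2: [1077/8, 1725/8, 2305/32]
after L5 α=1/2: [1981/16, 2333/16, 4129/64]
→ [124, 146, 65]


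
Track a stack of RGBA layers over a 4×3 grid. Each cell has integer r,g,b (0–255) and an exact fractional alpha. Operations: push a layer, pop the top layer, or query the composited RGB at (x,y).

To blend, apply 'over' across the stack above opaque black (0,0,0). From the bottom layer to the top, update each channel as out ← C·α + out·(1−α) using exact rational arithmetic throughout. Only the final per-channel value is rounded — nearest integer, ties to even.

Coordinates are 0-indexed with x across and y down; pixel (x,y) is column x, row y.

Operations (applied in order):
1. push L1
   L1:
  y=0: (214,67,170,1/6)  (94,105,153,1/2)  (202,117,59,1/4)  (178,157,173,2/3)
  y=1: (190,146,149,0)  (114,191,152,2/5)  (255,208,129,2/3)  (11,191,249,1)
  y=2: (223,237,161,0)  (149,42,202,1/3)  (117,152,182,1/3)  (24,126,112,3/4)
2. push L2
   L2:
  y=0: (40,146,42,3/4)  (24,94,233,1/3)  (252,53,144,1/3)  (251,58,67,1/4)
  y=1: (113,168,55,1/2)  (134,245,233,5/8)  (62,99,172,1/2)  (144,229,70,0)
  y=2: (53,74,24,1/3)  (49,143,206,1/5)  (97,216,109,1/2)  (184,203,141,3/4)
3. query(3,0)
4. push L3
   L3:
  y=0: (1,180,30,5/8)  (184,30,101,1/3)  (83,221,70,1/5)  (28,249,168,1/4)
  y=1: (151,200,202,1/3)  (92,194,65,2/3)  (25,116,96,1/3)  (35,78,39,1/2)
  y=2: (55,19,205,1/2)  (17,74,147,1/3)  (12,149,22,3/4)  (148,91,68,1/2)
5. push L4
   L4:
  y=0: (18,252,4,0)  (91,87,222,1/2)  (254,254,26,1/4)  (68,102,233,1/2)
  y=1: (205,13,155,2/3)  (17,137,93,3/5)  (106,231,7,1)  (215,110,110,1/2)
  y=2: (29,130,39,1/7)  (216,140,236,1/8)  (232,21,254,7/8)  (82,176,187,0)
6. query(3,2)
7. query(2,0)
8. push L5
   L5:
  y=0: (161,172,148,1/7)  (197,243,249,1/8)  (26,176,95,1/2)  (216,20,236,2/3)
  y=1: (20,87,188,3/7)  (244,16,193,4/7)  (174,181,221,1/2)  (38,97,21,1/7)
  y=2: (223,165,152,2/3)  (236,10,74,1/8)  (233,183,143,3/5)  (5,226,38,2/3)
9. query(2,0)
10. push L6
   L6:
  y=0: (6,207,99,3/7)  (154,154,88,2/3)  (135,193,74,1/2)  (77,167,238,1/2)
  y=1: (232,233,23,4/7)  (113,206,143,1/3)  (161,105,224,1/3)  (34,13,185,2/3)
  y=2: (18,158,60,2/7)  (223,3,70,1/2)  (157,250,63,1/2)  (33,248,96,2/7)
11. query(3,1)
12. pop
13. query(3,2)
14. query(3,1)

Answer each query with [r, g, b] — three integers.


at x=3,y=0 over L1,L2:
after L1 α=2/3: [356/3, 314/3, 346/3]
after L2 α=1/4: [607/4, 93, 413/4]
→ [152, 93, 103]

(3,2) stack=L1,L2,L3,L4; from [0,0,0]:
+L1 (α=3/4) → [18, 189/2, 84]
+L2 (α=3/4) → [285/2, 1407/8, 507/4]
+L3 (α=1/2) → [581/4, 2135/16, 779/8]
+L4 (α=0) → [581/4, 2135/16, 779/8]
= [145, 133, 97]

(2,0) stack=L1,L2,L3,L4; from [0,0,0]:
after L1 α=1/4: [101/2, 117/4, 59/4]
after L2 α=1/3: [353/3, 223/6, 347/6]
after L3 α=1/5: [1661/15, 1109/15, 904/15]
after L4 α=1/4: [2931/20, 2379/20, 517/10]
→ [147, 119, 52]

at x=2,y=0 over L1,L2,L3,L4,L5:
+L1 (α=1/4) → [101/2, 117/4, 59/4]
+L2 (α=1/3) → [353/3, 223/6, 347/6]
+L3 (α=1/5) → [1661/15, 1109/15, 904/15]
+L4 (α=1/4) → [2931/20, 2379/20, 517/10]
+L5 (α=1/2) → [3451/40, 5899/40, 1467/20]
→ [86, 147, 73]

at x=3,y=1 over L1,L2,L3,L4,L5,L6:
L1 α=1: [11, 191, 249]
L2 α=0: [11, 191, 249]
L3 α=1/2: [23, 269/2, 144]
L4 α=1/2: [119, 489/4, 127]
L5 α=1/7: [752/7, 1661/14, 783/7]
L6 α=2/3: [1228/21, 675/14, 3373/21]
= [58, 48, 161]

query (3,2) [L1,L2,L3,L4,L5] — begin 0,0,0
after L1 α=3/4: [18, 189/2, 84]
after L2 α=3/4: [285/2, 1407/8, 507/4]
after L3 α=1/2: [581/4, 2135/16, 779/8]
after L4 α=0: [581/4, 2135/16, 779/8]
after L5 α=2/3: [207/4, 9367/48, 1387/24]
= [52, 195, 58]

query (3,1) [L1,L2,L3,L4,L5] — begin 0,0,0
+L1 (α=1) → [11, 191, 249]
+L2 (α=0) → [11, 191, 249]
+L3 (α=1/2) → [23, 269/2, 144]
+L4 (α=1/2) → [119, 489/4, 127]
+L5 (α=1/7) → [752/7, 1661/14, 783/7]
rounded: [107, 119, 112]


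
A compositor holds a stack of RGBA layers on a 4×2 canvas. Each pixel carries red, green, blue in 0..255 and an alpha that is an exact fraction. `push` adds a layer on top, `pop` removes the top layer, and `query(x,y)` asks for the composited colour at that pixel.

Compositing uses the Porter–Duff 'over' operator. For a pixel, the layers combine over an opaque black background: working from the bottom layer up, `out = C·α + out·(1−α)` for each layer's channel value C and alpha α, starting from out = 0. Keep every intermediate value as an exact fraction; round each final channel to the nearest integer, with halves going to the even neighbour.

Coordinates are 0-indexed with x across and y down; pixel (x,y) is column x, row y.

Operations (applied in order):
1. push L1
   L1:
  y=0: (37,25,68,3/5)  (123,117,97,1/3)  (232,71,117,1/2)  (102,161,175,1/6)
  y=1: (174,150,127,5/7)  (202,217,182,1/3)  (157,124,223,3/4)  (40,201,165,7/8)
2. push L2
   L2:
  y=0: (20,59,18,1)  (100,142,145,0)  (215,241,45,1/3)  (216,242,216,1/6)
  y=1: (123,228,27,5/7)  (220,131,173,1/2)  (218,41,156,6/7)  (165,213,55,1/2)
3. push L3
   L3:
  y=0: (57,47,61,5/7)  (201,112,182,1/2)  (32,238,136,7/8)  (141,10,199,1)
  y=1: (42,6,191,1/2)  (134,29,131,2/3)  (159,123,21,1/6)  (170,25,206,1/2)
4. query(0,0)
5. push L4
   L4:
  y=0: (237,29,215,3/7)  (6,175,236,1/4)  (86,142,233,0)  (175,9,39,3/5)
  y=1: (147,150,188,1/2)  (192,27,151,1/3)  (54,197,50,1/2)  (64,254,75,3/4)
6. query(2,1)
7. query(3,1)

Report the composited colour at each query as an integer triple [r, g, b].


at x=0,y=0 over L1,L2,L3:
+L1 (α=3/5) → [111/5, 15, 204/5]
+L2 (α=1) → [20, 59, 18]
+L3 (α=5/7) → [325/7, 353/7, 341/7]
= [46, 50, 49]

query (2,1) [L1,L2,L3,L4] — begin 0,0,0
L1 α=3/4: [471/4, 93, 669/4]
L2 α=6/7: [5703/28, 339/7, 4413/28]
L3 α=1/6: [10989/56, 426/7, 7551/56]
L4 α=1/2: [14013/112, 1805/14, 10351/112]
= [125, 129, 92]

at x=3,y=1 over L1,L2,L3,L4:
after L1 α=7/8: [35, 1407/8, 1155/8]
after L2 α=1/2: [100, 3111/16, 1595/16]
after L3 α=1/2: [135, 3511/32, 4891/32]
after L4 α=3/4: [327/4, 27895/128, 12091/128]
rounded: [82, 218, 94]


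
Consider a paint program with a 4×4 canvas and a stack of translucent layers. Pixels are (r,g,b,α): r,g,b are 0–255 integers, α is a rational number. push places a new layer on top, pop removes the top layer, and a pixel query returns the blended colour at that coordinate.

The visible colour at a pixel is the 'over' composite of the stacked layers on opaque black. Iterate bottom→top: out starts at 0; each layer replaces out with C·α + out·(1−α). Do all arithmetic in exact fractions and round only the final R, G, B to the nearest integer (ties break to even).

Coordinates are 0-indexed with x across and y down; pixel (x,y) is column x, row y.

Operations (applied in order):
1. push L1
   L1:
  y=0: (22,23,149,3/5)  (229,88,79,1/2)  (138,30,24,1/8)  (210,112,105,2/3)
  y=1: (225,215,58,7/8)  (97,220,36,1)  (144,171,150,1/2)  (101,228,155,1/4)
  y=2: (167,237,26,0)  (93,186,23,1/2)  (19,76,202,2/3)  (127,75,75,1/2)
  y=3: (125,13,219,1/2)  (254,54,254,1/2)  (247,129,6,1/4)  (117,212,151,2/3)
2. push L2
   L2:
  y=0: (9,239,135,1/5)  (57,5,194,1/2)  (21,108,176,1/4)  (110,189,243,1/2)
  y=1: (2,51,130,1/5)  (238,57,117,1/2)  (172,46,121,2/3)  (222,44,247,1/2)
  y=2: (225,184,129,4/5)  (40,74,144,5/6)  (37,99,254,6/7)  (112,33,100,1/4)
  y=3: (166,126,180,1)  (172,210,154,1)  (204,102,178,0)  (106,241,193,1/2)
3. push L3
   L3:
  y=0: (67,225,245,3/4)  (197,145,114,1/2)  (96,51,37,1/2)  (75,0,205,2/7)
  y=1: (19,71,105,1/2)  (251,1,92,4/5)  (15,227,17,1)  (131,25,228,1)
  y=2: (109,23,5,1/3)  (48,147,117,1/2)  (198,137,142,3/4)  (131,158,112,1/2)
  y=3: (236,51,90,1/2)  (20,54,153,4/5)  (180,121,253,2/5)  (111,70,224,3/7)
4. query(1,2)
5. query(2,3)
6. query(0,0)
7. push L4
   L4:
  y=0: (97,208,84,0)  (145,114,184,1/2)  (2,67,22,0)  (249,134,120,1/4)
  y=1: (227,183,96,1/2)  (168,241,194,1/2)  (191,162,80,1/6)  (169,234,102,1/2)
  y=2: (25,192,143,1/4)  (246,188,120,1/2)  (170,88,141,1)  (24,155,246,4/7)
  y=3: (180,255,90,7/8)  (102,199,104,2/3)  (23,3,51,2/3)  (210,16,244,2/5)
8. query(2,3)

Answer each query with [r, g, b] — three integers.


at x=1,y=2 over L1,L2,L3:
+L1 (α=1/2) → [93/2, 93, 23/2]
+L2 (α=5/6) → [493/12, 463/6, 1463/12]
+L3 (α=1/2) → [1069/24, 1345/12, 2867/24]
→ [45, 112, 119]

at x=2,y=3 over L1,L2,L3:
L1 α=1/4: [247/4, 129/4, 3/2]
L2 α=0: [247/4, 129/4, 3/2]
L3 α=2/5: [2181/20, 271/4, 1021/10]
rounded: [109, 68, 102]

query (0,0) [L1,L2,L3] — begin 0,0,0
+L1 (α=3/5) → [66/5, 69/5, 447/5]
+L2 (α=1/5) → [309/25, 1471/25, 2463/25]
+L3 (α=3/4) → [2667/50, 9173/50, 10419/50]
= [53, 183, 208]

query (2,3) [L1,L2,L3,L4] — begin 0,0,0
L1 α=1/4: [247/4, 129/4, 3/2]
L2 α=0: [247/4, 129/4, 3/2]
L3 α=2/5: [2181/20, 271/4, 1021/10]
L4 α=2/3: [3101/60, 295/12, 2041/30]
= [52, 25, 68]
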